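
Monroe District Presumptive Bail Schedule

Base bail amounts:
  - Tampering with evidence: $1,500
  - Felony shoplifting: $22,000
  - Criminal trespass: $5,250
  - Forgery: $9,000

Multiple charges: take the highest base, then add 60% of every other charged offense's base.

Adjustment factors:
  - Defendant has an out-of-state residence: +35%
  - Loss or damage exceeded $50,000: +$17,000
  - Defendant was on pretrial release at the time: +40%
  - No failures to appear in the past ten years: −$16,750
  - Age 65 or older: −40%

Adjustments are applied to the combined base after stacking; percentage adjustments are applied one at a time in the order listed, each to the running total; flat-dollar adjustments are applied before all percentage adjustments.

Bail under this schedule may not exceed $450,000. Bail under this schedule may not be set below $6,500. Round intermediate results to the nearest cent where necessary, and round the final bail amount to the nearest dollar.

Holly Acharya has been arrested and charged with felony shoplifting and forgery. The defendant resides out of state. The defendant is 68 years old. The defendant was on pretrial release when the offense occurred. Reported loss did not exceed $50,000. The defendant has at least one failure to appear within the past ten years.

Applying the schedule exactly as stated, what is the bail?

Base amounts from the schedule: felony shoplifting $22,000; forgery $9,000.
Stacking rule: highest base plus 60% of each additional charge. Highest is felony shoplifting at $22,000. Additional: $9,000 × 60% = $5,400. Combined base = $22,000 + $5,400 = $27,400.
Defendant has an out-of-state residence (+35%): $27,400 × 1.35 = $36,990.
Defendant was on pretrial release at the time (+40%): $36,990 × 1.4 = $51,786.
Age 65 or older (−40%): $51,786 × 0.6 = $31,071.60.
$31,071.60 is within the $450,000 maximum.
$31,071.60 is at or above the $6,500 minimum.
Rounded to the nearest dollar: $31,072.

$31,072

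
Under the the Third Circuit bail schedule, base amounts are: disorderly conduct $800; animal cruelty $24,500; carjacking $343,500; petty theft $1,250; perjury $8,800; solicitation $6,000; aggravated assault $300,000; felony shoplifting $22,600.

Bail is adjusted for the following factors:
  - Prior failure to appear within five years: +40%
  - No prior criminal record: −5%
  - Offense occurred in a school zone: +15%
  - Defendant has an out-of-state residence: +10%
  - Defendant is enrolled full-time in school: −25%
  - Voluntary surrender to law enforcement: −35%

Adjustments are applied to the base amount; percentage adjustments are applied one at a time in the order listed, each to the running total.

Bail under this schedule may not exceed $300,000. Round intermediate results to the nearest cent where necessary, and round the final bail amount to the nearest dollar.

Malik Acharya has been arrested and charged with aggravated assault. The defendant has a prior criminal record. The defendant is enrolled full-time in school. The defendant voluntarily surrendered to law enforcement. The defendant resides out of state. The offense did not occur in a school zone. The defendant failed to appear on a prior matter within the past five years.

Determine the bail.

Base amounts from the schedule: aggravated assault $300,000.
Single charge. Combined base = $300,000.
Prior failure to appear within five years (+40%): $300,000 × 1.4 = $420,000.
Defendant has an out-of-state residence (+10%): $420,000 × 1.1 = $462,000.
Defendant is enrolled full-time in school (−25%): $462,000 × 0.75 = $346,500.
Voluntary surrender to law enforcement (−35%): $346,500 × 0.65 = $225,225.
$225,225 is within the $300,000 maximum.

$225,225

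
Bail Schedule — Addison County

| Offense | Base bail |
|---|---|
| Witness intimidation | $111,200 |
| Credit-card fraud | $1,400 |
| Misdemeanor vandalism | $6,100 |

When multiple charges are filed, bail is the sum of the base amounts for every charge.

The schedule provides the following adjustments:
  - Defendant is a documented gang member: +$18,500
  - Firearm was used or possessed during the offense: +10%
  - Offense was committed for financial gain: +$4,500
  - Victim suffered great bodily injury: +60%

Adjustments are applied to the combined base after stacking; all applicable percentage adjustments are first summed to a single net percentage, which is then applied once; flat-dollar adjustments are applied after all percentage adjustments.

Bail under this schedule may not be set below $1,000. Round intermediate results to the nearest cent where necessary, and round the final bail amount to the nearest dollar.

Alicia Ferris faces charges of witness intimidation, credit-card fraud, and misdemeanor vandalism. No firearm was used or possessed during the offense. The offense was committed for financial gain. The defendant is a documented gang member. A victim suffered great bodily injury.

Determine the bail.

$212,920

Base amounts from the schedule: witness intimidation $111,200; credit-card fraud $1,400; misdemeanor vandalism $6,100.
Stacking rule: sum of all bases. $111,200 + $1,400 + $6,100 = $118,700.
Victim suffered great bodily injury (+60%): $118,700 × 1.6 = $189,920.
Defendant is a documented gang member (+$18,500 flat): $189,920 + $18,500 = $208,420.
Offense was committed for financial gain (+$4,500 flat): $208,420 + $4,500 = $212,920.
$212,920 is at or above the $1,000 minimum.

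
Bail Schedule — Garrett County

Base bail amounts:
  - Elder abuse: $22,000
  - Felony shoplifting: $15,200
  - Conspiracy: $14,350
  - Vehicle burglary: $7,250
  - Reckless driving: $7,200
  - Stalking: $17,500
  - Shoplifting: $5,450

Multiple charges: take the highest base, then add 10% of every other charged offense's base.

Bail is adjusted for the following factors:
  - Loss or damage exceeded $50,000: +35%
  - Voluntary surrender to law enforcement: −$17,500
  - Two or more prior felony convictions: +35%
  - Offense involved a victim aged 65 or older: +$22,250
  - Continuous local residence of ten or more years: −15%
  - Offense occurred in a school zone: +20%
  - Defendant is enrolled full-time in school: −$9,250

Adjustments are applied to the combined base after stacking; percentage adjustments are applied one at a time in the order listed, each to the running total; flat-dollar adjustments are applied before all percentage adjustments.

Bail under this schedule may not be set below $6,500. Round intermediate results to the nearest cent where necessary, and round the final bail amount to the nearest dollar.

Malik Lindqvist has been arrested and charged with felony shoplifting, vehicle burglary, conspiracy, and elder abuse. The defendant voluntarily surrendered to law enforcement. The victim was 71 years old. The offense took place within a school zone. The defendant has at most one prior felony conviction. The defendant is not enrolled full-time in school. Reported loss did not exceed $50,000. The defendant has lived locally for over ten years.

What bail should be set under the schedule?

Base amounts from the schedule: felony shoplifting $15,200; vehicle burglary $7,250; conspiracy $14,350; elder abuse $22,000.
Stacking rule: highest base plus 10% of each additional charge. Highest is elder abuse at $22,000. Additional: $15,200 × 10% = $1,520; $7,250 × 10% = $725; $14,350 × 10% = $1,435. Combined base = $22,000 + $3,680 = $25,680.
Voluntary surrender to law enforcement (−$17,500 flat): $25,680 − $17,500 = $8,180.
Offense involved a victim aged 65 or older (+$22,250 flat): $8,180 + $22,250 = $30,430.
Continuous local residence of ten or more years (−15%): $30,430 × 0.85 = $25,865.50.
Offense occurred in a school zone (+20%): $25,865.50 × 1.2 = $31,038.60.
$31,038.60 is at or above the $6,500 minimum.
Rounded to the nearest dollar: $31,039.

$31,039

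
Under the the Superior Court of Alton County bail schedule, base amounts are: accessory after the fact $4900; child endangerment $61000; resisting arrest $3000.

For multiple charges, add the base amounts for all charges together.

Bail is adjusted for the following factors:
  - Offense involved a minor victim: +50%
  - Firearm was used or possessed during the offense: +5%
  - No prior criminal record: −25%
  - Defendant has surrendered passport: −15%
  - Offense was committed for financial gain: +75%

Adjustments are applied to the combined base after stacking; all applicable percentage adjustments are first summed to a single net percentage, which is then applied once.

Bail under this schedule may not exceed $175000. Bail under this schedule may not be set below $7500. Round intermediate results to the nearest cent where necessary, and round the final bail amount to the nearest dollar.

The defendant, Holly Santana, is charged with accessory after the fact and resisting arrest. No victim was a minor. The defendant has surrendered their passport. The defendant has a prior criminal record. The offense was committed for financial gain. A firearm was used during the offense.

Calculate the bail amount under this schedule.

Base amounts from the schedule: accessory after the fact $4900; resisting arrest $3000.
Stacking rule: sum of all bases. $4900 + $3000 = $7900.
Net percentage adjustment: +5% −15% +75% = +65%. $7900 × 1.65 = $13035.
$13035 is within the $175000 maximum.
$13035 is at or above the $7500 minimum.

$13035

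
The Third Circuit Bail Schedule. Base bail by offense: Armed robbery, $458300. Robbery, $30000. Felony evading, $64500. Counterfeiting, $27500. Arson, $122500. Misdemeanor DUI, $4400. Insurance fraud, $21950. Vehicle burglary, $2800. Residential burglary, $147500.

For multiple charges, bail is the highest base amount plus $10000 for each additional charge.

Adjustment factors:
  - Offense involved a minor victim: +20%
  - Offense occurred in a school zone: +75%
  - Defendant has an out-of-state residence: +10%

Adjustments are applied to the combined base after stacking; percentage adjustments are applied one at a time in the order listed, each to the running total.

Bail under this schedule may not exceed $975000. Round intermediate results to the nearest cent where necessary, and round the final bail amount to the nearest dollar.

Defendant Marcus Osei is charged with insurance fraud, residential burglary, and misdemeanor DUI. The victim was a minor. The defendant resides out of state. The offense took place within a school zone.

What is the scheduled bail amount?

Base amounts from the schedule: insurance fraud $21950; residential burglary $147500; misdemeanor DUI $4400.
Stacking rule: highest base plus $10000 per additional charge. Highest is residential burglary at $147500; 2 additional charges → +$20000. Combined base = $167500.
Offense involved a minor victim (+20%): $167500 × 1.2 = $201000.
Offense occurred in a school zone (+75%): $201000 × 1.75 = $351750.
Defendant has an out-of-state residence (+10%): $351750 × 1.1 = $386925.
$386925 is within the $975000 maximum.

$386925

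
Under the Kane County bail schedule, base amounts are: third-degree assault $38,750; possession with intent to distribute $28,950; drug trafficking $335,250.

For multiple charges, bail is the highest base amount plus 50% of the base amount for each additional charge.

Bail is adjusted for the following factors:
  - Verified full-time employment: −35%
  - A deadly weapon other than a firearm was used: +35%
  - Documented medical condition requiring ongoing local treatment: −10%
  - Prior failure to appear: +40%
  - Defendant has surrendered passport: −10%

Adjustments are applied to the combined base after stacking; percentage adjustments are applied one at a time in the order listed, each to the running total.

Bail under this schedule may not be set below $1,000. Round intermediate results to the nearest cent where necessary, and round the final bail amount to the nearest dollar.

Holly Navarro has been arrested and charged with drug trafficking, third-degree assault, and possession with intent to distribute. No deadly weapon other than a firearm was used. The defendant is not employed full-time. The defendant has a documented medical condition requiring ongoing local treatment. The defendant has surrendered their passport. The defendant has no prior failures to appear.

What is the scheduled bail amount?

Base amounts from the schedule: drug trafficking $335,250; third-degree assault $38,750; possession with intent to distribute $28,950.
Stacking rule: highest base plus 50% of each additional charge. Highest is drug trafficking at $335,250. Additional: $38,750 × 50% = $19,375; $28,950 × 50% = $14,475. Combined base = $335,250 + $33,850 = $369,100.
Documented medical condition requiring ongoing local treatment (−10%): $369,100 × 0.9 = $332,190.
Defendant has surrendered passport (−10%): $332,190 × 0.9 = $298,971.
$298,971 is at or above the $1,000 minimum.

$298,971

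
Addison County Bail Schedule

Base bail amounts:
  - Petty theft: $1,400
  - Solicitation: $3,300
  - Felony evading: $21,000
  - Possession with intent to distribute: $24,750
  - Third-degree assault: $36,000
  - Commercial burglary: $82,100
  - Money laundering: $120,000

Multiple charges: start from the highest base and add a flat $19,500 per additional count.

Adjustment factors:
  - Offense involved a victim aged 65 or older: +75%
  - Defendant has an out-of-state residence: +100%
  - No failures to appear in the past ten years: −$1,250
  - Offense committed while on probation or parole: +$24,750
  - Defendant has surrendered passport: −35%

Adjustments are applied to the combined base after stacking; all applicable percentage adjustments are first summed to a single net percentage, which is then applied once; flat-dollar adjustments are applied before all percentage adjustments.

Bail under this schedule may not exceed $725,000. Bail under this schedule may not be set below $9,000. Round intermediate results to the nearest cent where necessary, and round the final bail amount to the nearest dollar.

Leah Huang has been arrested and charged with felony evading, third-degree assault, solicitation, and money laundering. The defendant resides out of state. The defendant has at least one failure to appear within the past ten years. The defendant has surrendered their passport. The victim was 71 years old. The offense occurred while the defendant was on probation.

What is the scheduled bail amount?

Base amounts from the schedule: felony evading $21,000; third-degree assault $36,000; solicitation $3,300; money laundering $120,000.
Stacking rule: highest base plus $19,500 per additional charge. Highest is money laundering at $120,000; 3 additional charges → +$58,500. Combined base = $178,500.
Offense committed while on probation or parole (+$24,750 flat): $178,500 + $24,750 = $203,250.
Net percentage adjustment: +75% +100% −35% = +140%. $203,250 × 2.4 = $487,800.
$487,800 is within the $725,000 maximum.
$487,800 is at or above the $9,000 minimum.

$487,800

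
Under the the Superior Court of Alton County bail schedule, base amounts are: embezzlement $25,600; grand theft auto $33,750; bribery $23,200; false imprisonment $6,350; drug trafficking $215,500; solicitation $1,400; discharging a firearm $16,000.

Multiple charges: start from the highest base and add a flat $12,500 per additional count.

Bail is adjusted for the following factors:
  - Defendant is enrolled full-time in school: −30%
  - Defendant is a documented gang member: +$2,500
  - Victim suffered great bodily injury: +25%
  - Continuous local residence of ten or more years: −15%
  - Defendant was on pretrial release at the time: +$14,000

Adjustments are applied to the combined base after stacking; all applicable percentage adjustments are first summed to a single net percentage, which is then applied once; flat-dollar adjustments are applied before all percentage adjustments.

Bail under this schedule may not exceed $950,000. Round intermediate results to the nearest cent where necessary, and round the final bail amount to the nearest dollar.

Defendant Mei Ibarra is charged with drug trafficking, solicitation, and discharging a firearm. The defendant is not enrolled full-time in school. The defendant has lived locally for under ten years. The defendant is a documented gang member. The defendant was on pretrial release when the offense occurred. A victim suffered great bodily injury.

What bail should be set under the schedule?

$321,250

Base amounts from the schedule: drug trafficking $215,500; solicitation $1,400; discharging a firearm $16,000.
Stacking rule: highest base plus $12,500 per additional charge. Highest is drug trafficking at $215,500; 2 additional charges → +$25,000. Combined base = $240,500.
Defendant is a documented gang member (+$2,500 flat): $240,500 + $2,500 = $243,000.
Defendant was on pretrial release at the time (+$14,000 flat): $243,000 + $14,000 = $257,000.
Victim suffered great bodily injury (+25%): $257,000 × 1.25 = $321,250.
$321,250 is within the $950,000 maximum.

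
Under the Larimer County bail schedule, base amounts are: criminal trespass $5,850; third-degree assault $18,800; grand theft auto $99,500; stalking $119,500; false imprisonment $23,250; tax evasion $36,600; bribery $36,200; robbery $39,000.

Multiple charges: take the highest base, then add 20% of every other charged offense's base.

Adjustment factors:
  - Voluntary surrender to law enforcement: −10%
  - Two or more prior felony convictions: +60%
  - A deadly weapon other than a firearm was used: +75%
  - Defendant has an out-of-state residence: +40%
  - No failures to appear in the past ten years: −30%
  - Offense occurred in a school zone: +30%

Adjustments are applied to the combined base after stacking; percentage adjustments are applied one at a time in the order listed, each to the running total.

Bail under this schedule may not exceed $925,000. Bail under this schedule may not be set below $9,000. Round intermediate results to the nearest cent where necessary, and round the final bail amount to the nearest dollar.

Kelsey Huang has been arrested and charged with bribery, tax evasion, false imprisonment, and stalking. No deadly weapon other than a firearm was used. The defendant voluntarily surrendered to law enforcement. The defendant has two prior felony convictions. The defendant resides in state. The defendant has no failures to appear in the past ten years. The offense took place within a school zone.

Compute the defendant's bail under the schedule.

$181,766

Base amounts from the schedule: bribery $36,200; tax evasion $36,600; false imprisonment $23,250; stalking $119,500.
Stacking rule: highest base plus 20% of each additional charge. Highest is stalking at $119,500. Additional: $36,200 × 20% = $7,240; $36,600 × 20% = $7,320; $23,250 × 20% = $4,650. Combined base = $119,500 + $19,210 = $138,710.
Voluntary surrender to law enforcement (−10%): $138,710 × 0.9 = $124,839.
Two or more prior felony convictions (+60%): $124,839 × 1.6 = $199,742.40.
No failures to appear in the past ten years (−30%): $199,742.40 × 0.7 = $139,819.68.
Offense occurred in a school zone (+30%): $139,819.68 × 1.3 = $181,765.58.
$181,765.58 is within the $925,000 maximum.
$181,765.58 is at or above the $9,000 minimum.
Rounded to the nearest dollar: $181,766.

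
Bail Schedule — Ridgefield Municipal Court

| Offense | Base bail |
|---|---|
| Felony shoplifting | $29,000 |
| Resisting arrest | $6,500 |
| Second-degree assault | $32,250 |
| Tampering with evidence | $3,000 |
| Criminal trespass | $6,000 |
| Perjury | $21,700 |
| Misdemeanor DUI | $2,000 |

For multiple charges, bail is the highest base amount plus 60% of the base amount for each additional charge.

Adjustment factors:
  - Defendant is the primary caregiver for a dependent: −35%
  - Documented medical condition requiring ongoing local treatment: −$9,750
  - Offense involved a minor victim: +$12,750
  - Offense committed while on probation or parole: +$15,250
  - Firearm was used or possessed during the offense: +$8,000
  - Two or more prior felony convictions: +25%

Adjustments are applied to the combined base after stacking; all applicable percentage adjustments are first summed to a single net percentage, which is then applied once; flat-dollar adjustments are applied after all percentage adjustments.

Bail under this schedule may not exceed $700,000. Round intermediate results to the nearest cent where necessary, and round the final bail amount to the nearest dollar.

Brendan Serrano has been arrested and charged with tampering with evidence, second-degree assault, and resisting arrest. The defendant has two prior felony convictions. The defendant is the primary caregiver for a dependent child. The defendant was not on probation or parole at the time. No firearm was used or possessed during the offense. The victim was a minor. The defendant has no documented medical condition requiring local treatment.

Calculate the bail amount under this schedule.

Base amounts from the schedule: tampering with evidence $3,000; second-degree assault $32,250; resisting arrest $6,500.
Stacking rule: highest base plus 60% of each additional charge. Highest is second-degree assault at $32,250. Additional: $3,000 × 60% = $1,800; $6,500 × 60% = $3,900. Combined base = $32,250 + $5,700 = $37,950.
Net percentage adjustment: −35% +25% = −10%. $37,950 × 0.9 = $34,155.
Offense involved a minor victim (+$12,750 flat): $34,155 + $12,750 = $46,905.
$46,905 is within the $700,000 maximum.

$46,905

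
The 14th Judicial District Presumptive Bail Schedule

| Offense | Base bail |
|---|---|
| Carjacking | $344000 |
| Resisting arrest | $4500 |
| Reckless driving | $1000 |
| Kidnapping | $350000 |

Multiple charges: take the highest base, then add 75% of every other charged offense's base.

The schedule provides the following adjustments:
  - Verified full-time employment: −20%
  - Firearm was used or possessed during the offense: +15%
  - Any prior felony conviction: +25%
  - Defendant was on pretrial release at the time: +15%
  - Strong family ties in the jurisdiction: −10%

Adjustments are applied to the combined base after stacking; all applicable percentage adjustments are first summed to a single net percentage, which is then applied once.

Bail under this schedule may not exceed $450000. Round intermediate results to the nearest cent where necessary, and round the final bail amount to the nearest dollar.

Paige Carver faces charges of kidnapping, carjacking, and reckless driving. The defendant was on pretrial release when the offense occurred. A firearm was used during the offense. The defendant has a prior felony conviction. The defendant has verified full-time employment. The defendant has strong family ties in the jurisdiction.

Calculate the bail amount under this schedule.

Base amounts from the schedule: kidnapping $350000; carjacking $344000; reckless driving $1000.
Stacking rule: highest base plus 75% of each additional charge. Highest is kidnapping at $350000. Additional: $344000 × 75% = $258000; $1000 × 75% = $750. Combined base = $350000 + $258750 = $608750.
Net percentage adjustment: −20% +15% +25% +15% −10% = +25%. $608750 × 1.25 = $760937.50.
Result $760937.50 exceeds the maximum of $450000; bail is capped at $450000.

$450000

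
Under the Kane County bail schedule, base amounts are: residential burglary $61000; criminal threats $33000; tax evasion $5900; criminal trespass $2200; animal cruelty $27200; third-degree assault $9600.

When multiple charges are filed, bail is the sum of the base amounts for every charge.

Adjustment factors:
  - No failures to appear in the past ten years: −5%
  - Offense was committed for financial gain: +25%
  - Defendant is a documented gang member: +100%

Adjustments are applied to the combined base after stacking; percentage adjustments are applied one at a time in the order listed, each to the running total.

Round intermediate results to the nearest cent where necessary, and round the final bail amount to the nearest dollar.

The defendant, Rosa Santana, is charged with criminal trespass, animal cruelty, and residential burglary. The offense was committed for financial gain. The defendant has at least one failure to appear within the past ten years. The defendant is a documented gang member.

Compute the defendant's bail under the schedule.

$226000

Base amounts from the schedule: criminal trespass $2200; animal cruelty $27200; residential burglary $61000.
Stacking rule: sum of all bases. $2200 + $27200 + $61000 = $90400.
Offense was committed for financial gain (+25%): $90400 × 1.25 = $113000.
Defendant is a documented gang member (+100%): $113000 × 2 = $226000.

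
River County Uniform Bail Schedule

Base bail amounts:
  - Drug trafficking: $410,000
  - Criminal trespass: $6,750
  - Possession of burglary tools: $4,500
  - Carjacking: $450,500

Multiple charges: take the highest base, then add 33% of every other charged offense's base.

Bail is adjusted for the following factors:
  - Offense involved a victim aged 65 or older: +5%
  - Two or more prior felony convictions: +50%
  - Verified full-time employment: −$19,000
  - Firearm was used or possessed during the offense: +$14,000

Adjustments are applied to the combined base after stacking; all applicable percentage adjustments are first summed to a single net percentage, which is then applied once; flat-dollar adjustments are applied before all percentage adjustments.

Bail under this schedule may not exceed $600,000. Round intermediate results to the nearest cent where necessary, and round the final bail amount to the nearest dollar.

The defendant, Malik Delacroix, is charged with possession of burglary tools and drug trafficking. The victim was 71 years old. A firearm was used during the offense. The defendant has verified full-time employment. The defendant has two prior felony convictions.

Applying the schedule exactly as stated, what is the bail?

Base amounts from the schedule: possession of burglary tools $4,500; drug trafficking $410,000.
Stacking rule: highest base plus 33% of each additional charge. Highest is drug trafficking at $410,000. Additional: $4,500 × 33% = $1,485. Combined base = $410,000 + $1,485 = $411,485.
Verified full-time employment (−$19,000 flat): $411,485 − $19,000 = $392,485.
Firearm was used or possessed during the offense (+$14,000 flat): $392,485 + $14,000 = $406,485.
Net percentage adjustment: +5% +50% = +55%. $406,485 × 1.55 = $630,051.75.
Result $630,051.75 exceeds the maximum of $600,000; bail is capped at $600,000.

$600,000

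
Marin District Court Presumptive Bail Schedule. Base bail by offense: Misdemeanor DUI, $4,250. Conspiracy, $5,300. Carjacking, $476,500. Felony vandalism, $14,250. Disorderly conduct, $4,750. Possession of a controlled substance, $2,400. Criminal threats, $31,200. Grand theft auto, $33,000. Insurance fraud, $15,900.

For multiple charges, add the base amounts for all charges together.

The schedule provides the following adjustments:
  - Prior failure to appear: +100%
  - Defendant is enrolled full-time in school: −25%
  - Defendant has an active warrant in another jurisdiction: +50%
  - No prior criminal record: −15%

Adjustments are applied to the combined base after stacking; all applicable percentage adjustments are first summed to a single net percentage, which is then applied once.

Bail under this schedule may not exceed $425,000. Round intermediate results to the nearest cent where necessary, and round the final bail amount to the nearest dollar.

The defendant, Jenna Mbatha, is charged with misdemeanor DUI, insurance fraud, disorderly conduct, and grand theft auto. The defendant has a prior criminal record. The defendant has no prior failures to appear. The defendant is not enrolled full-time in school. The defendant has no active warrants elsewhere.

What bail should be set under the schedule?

Base amounts from the schedule: misdemeanor DUI $4,250; insurance fraud $15,900; disorderly conduct $4,750; grand theft auto $33,000.
Stacking rule: sum of all bases. $4,250 + $15,900 + $4,750 + $33,000 = $57,900.
No adjustment factors apply to this defendant.
$57,900 is within the $425,000 maximum.

$57,900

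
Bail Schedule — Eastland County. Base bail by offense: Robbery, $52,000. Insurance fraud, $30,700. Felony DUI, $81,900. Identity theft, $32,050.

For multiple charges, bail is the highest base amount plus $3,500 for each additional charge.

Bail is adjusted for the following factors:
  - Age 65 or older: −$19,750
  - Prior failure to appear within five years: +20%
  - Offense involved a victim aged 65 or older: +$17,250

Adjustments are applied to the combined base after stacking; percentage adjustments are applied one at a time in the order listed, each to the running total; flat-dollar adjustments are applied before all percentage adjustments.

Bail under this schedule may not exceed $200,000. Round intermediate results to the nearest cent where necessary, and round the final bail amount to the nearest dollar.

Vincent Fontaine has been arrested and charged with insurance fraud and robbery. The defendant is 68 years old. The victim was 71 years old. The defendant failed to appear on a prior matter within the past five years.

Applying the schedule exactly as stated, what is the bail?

$63,600

Base amounts from the schedule: insurance fraud $30,700; robbery $52,000.
Stacking rule: highest base plus $3,500 per additional charge. Highest is robbery at $52,000; 1 additional charge → +$3,500. Combined base = $55,500.
Age 65 or older (−$19,750 flat): $55,500 − $19,750 = $35,750.
Offense involved a victim aged 65 or older (+$17,250 flat): $35,750 + $17,250 = $53,000.
Prior failure to appear within five years (+20%): $53,000 × 1.2 = $63,600.
$63,600 is within the $200,000 maximum.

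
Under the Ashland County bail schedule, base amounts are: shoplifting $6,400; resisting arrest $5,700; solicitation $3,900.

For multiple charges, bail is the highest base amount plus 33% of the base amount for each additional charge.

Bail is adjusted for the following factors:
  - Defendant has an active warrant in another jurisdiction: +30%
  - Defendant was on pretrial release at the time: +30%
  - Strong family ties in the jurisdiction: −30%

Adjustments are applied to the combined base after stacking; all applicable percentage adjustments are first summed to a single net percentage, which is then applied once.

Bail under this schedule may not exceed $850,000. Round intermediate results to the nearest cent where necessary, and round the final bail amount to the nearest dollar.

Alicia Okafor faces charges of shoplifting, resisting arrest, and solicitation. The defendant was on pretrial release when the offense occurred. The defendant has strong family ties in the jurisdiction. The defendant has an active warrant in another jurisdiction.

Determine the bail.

Base amounts from the schedule: shoplifting $6,400; resisting arrest $5,700; solicitation $3,900.
Stacking rule: highest base plus 33% of each additional charge. Highest is shoplifting at $6,400. Additional: $5,700 × 33% = $1,881; $3,900 × 33% = $1,287. Combined base = $6,400 + $3,168 = $9,568.
Net percentage adjustment: +30% +30% −30% = +30%. $9,568 × 1.3 = $12,438.40.
$12,438.40 is within the $850,000 maximum.
Rounded to the nearest dollar: $12,438.

$12,438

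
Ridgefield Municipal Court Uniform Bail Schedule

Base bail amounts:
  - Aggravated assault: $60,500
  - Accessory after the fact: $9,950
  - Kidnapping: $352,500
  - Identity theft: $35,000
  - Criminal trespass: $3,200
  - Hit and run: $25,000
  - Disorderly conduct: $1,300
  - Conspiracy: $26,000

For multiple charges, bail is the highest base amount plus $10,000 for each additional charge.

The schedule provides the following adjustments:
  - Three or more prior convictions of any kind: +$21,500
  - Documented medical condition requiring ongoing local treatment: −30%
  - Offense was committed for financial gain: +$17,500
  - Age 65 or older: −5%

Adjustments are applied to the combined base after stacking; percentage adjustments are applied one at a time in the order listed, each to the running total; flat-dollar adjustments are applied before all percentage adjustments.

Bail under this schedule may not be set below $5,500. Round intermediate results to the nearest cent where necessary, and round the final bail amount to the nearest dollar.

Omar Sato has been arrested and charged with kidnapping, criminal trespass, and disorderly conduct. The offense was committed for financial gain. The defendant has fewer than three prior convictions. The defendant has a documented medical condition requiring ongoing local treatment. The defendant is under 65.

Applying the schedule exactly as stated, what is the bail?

Base amounts from the schedule: kidnapping $352,500; criminal trespass $3,200; disorderly conduct $1,300.
Stacking rule: highest base plus $10,000 per additional charge. Highest is kidnapping at $352,500; 2 additional charges → +$20,000. Combined base = $372,500.
Offense was committed for financial gain (+$17,500 flat): $372,500 + $17,500 = $390,000.
Documented medical condition requiring ongoing local treatment (−30%): $390,000 × 0.7 = $273,000.
$273,000 is at or above the $5,500 minimum.

$273,000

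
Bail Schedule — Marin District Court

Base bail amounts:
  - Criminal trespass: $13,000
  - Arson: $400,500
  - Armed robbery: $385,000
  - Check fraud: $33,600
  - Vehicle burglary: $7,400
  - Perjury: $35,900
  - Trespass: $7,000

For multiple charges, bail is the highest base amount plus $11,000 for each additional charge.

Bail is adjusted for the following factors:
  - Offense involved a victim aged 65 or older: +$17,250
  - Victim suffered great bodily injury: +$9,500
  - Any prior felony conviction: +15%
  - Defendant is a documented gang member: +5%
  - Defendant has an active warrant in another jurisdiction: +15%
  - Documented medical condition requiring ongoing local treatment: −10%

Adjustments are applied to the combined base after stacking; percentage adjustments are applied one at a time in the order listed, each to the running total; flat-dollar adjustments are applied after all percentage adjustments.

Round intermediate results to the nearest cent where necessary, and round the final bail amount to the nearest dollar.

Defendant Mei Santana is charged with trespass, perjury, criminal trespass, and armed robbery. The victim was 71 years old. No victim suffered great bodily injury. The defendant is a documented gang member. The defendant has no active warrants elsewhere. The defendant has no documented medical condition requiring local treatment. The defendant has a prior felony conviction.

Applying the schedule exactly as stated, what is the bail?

Base amounts from the schedule: trespass $7,000; perjury $35,900; criminal trespass $13,000; armed robbery $385,000.
Stacking rule: highest base plus $11,000 per additional charge. Highest is armed robbery at $385,000; 3 additional charges → +$33,000. Combined base = $418,000.
Any prior felony conviction (+15%): $418,000 × 1.15 = $480,700.
Defendant is a documented gang member (+5%): $480,700 × 1.05 = $504,735.
Offense involved a victim aged 65 or older (+$17,250 flat): $504,735 + $17,250 = $521,985.

$521,985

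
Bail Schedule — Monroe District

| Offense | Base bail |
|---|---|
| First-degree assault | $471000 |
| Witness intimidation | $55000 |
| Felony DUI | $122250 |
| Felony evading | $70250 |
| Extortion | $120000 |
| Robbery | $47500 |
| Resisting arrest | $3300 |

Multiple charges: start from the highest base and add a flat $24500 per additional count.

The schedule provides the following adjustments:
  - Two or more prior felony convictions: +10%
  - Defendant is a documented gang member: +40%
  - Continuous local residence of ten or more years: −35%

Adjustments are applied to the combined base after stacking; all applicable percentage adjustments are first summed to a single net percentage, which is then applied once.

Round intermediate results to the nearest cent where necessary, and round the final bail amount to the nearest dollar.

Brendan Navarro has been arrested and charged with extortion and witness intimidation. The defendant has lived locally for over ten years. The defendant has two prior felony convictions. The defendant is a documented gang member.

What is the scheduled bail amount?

$166175

Base amounts from the schedule: extortion $120000; witness intimidation $55000.
Stacking rule: highest base plus $24500 per additional charge. Highest is extortion at $120000; 1 additional charge → +$24500. Combined base = $144500.
Net percentage adjustment: +10% +40% −35% = +15%. $144500 × 1.15 = $166175.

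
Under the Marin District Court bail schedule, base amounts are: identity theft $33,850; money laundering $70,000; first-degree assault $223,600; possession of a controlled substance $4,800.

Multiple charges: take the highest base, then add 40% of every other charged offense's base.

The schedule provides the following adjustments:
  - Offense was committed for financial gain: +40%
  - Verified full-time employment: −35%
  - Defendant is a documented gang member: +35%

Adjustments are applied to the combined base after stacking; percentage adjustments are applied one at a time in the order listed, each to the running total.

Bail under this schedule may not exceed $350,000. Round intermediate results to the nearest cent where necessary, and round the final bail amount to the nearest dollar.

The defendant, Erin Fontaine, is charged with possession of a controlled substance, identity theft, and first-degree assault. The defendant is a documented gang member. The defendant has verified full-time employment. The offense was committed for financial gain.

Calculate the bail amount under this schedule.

$293,685

Base amounts from the schedule: possession of a controlled substance $4,800; identity theft $33,850; first-degree assault $223,600.
Stacking rule: highest base plus 40% of each additional charge. Highest is first-degree assault at $223,600. Additional: $4,800 × 40% = $1,920; $33,850 × 40% = $13,540. Combined base = $223,600 + $15,460 = $239,060.
Offense was committed for financial gain (+40%): $239,060 × 1.4 = $334,684.
Verified full-time employment (−35%): $334,684 × 0.65 = $217,544.60.
Defendant is a documented gang member (+35%): $217,544.60 × 1.35 = $293,685.21.
$293,685.21 is within the $350,000 maximum.
Rounded to the nearest dollar: $293,685.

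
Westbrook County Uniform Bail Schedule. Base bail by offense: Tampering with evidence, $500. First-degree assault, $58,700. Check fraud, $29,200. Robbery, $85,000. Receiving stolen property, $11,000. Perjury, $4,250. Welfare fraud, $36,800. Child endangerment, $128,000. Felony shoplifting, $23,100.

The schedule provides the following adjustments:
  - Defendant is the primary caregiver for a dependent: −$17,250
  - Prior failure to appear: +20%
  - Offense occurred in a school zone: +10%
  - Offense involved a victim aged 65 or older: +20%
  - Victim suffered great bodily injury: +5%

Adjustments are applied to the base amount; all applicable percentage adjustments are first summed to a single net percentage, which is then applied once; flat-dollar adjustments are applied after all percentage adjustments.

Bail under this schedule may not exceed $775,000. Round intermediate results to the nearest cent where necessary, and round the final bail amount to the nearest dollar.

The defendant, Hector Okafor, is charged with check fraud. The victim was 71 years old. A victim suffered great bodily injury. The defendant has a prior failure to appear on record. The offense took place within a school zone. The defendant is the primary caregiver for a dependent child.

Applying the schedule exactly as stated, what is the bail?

Base amounts from the schedule: check fraud $29,200.
Single charge. Combined base = $29,200.
Net percentage adjustment: +20% +10% +20% +5% = +55%. $29,200 × 1.55 = $45,260.
Defendant is the primary caregiver for a dependent (−$17,250 flat): $45,260 − $17,250 = $28,010.
$28,010 is within the $775,000 maximum.

$28,010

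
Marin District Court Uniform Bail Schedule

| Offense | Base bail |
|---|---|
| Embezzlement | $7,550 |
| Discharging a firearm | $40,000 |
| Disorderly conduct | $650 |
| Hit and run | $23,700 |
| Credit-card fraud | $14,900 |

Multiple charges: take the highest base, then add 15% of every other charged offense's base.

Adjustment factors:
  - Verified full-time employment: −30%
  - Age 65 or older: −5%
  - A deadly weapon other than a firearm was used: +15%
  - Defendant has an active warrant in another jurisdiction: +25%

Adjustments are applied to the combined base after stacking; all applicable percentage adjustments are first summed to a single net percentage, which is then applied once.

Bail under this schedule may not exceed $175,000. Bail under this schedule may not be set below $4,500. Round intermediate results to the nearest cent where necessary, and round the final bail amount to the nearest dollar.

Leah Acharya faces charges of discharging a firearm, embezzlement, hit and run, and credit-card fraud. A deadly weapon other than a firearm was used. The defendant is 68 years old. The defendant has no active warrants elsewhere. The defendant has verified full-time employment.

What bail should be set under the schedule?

Base amounts from the schedule: discharging a firearm $40,000; embezzlement $7,550; hit and run $23,700; credit-card fraud $14,900.
Stacking rule: highest base plus 15% of each additional charge. Highest is discharging a firearm at $40,000. Additional: $7,550 × 15% = $1,132.50; $23,700 × 15% = $3,555; $14,900 × 15% = $2,235. Combined base = $40,000 + $6,922.50 = $46,922.50.
Net percentage adjustment: −30% −5% +15% = −20%. $46,922.50 × 0.8 = $37,538.
$37,538 is within the $175,000 maximum.
$37,538 is at or above the $4,500 minimum.

$37,538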